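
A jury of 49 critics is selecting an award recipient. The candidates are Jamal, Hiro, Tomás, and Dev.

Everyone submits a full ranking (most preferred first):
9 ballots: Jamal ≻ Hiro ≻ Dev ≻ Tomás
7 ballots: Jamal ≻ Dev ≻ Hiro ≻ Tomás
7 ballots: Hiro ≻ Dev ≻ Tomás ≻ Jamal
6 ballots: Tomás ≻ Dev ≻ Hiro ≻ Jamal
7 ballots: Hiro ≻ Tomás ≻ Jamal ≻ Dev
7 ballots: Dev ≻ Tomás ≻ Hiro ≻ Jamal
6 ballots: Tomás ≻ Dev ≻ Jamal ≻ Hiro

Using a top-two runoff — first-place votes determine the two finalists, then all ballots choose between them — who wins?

Hiro

Round 1 first-place votes: Jamal 16, Hiro 14, Tomás 12, Dev 7. Jamal and Hiro advance.
Runoff: Jamal is ranked above Hiro on 22 ballots, Hiro above Jamal on 27.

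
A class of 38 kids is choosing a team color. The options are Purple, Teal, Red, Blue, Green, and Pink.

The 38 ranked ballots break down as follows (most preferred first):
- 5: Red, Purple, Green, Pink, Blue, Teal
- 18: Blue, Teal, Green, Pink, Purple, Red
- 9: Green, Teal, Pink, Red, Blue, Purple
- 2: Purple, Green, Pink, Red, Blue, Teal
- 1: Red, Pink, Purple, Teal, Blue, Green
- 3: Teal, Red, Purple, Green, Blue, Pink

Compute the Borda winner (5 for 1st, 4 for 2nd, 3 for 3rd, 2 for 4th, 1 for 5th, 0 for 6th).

Purple: 5×4 + 18×1 + 9×0 + 2×5 + 1×3 + 3×3 = 60
Teal: 5×0 + 18×4 + 9×4 + 2×0 + 1×2 + 3×5 = 125
Red: 5×5 + 18×0 + 9×2 + 2×2 + 1×5 + 3×4 = 64
Blue: 5×1 + 18×5 + 9×1 + 2×1 + 1×1 + 3×1 = 110
Green: 5×3 + 18×3 + 9×5 + 2×4 + 1×0 + 3×2 = 128
Pink: 5×2 + 18×2 + 9×3 + 2×3 + 1×4 + 3×0 = 83

Green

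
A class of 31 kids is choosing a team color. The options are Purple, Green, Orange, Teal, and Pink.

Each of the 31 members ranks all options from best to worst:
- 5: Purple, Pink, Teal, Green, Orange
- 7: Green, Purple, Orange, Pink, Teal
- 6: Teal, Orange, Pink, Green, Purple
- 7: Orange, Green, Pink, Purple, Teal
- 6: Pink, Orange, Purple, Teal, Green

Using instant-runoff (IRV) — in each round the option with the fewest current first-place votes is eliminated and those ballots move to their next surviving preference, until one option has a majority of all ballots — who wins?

Round 1: Purple 5, Green 7, Orange 7, Teal 6, Pink 6. Purple eliminated.
Round 2: Green 7, Orange 7, Teal 6, Pink 11. Teal eliminated.
Round 3: Green 7, Orange 13, Pink 11. Green eliminated.
Round 4: Orange 20, Pink 11. Orange has a majority (≥16).

Orange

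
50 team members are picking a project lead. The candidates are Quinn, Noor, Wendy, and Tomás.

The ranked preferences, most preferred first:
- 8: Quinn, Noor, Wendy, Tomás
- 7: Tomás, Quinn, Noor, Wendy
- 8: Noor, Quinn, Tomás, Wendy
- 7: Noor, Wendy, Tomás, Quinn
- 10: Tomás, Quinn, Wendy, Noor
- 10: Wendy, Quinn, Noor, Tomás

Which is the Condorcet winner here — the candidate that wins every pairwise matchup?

Quinn vs Noor: 35–15
Quinn vs Wendy: 33–17
Quinn vs Tomás: 26–24
Quinn beats every other candidate.

Quinn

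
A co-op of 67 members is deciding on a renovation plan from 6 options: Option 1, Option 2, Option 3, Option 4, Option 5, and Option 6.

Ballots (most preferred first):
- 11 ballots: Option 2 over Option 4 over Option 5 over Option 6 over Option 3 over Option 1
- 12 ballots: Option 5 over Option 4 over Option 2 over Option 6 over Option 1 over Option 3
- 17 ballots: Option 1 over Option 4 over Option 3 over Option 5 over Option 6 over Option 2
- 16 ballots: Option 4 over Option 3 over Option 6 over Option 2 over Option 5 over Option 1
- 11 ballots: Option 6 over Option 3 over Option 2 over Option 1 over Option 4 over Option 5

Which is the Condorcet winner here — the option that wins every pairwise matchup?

Option 4 vs Option 1: 39–28
Option 4 vs Option 2: 45–22
Option 4 vs Option 3: 56–11
Option 4 vs Option 5: 55–12
Option 4 vs Option 6: 56–11
Option 4 beats every other option.

Option 4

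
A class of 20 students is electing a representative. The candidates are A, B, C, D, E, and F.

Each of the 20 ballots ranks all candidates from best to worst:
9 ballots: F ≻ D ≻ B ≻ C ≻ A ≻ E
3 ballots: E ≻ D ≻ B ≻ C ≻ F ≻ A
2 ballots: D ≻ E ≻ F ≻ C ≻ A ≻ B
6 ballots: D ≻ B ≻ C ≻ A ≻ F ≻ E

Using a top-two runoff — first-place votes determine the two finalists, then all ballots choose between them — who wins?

D

Round 1 first-place votes: A 0, B 0, C 0, D 8, E 3, F 9. F and D advance.
Runoff: F is ranked above D on 9 ballots, D above F on 11.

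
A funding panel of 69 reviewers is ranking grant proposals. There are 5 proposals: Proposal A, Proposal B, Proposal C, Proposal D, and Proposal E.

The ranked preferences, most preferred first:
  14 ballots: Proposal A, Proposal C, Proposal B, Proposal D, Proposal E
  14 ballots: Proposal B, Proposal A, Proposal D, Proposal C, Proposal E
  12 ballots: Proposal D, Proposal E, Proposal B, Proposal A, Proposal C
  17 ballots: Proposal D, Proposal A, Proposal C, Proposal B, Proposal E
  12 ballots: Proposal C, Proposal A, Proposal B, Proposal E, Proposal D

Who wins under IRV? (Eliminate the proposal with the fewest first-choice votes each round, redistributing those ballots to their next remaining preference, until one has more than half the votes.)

Proposal A

Round 1: Proposal A 14, Proposal B 14, Proposal C 12, Proposal D 29, Proposal E 0. Proposal E eliminated.
Round 2: Proposal A 14, Proposal B 14, Proposal C 12, Proposal D 29. Proposal C eliminated.
Round 3: Proposal A 26, Proposal B 14, Proposal D 29. Proposal B eliminated.
Round 4: Proposal A 40, Proposal D 29. Proposal A has a majority (≥35).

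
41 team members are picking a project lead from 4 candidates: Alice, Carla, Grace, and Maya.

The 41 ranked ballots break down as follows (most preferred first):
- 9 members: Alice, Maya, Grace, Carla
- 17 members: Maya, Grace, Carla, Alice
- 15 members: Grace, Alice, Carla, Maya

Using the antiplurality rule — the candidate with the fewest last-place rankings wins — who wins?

Last-place votes: Alice 17, Carla 9, Grace 0, Maya 15.

Grace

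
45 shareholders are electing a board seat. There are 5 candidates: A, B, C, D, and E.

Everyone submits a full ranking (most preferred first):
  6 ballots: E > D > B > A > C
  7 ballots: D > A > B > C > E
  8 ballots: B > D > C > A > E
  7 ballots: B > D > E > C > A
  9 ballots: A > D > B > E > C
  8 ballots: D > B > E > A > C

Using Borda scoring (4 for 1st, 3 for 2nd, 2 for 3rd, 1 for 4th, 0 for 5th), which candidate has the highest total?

A: 6×1 + 7×3 + 8×1 + 7×0 + 9×4 + 8×1 = 79
B: 6×2 + 7×2 + 8×4 + 7×4 + 9×2 + 8×3 = 128
C: 6×0 + 7×1 + 8×2 + 7×1 + 9×0 + 8×0 = 30
D: 6×3 + 7×4 + 8×3 + 7×3 + 9×3 + 8×4 = 150
E: 6×4 + 7×0 + 8×0 + 7×2 + 9×1 + 8×2 = 63

D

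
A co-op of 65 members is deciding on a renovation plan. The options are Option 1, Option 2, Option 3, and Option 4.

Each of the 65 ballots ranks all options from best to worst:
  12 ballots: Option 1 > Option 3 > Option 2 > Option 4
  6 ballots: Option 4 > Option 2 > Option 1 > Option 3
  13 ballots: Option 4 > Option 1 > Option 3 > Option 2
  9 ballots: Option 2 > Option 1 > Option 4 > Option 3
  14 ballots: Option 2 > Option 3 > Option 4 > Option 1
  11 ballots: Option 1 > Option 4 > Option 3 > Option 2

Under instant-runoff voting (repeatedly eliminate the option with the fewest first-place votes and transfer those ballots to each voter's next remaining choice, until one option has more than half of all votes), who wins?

Round 1: Option 1 23, Option 2 23, Option 3 0, Option 4 19. Option 3 eliminated.
Round 2: Option 1 23, Option 2 23, Option 4 19. Option 4 eliminated.
Round 3: Option 1 36, Option 2 29. Option 1 has a majority (≥33).

Option 1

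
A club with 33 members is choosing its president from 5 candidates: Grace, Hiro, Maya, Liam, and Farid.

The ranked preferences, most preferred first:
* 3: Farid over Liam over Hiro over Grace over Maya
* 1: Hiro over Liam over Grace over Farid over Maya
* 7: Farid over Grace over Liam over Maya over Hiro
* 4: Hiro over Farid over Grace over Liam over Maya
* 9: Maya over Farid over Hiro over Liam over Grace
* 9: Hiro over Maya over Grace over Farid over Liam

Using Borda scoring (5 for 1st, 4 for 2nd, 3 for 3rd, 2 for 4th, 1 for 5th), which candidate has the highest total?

Grace: 3×2 + 1×3 + 7×4 + 4×3 + 9×1 + 9×3 = 85
Hiro: 3×3 + 1×5 + 7×1 + 4×5 + 9×3 + 9×5 = 113
Maya: 3×1 + 1×1 + 7×2 + 4×1 + 9×5 + 9×4 = 103
Liam: 3×4 + 1×4 + 7×3 + 4×2 + 9×2 + 9×1 = 72
Farid: 3×5 + 1×2 + 7×5 + 4×4 + 9×4 + 9×2 = 122

Farid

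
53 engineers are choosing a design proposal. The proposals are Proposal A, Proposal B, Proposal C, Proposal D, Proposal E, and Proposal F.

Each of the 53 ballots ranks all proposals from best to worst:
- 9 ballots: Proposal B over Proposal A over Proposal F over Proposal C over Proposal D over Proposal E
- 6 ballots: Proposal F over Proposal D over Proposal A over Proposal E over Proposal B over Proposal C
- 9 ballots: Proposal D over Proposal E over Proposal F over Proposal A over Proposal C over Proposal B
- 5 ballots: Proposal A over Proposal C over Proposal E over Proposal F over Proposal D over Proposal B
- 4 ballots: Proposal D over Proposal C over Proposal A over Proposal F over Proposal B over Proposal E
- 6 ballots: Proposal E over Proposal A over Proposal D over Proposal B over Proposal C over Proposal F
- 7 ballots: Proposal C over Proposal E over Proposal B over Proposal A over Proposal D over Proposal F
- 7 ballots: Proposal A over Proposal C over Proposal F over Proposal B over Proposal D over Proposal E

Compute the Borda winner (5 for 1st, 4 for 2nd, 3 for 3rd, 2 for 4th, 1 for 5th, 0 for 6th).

Proposal A

Proposal A: 9×4 + 6×3 + 9×2 + 5×5 + 4×3 + 6×4 + 7×2 + 7×5 = 182
Proposal B: 9×5 + 6×1 + 9×0 + 5×0 + 4×1 + 6×2 + 7×3 + 7×2 = 102
Proposal C: 9×2 + 6×0 + 9×1 + 5×4 + 4×4 + 6×1 + 7×5 + 7×4 = 132
Proposal D: 9×1 + 6×4 + 9×5 + 5×1 + 4×5 + 6×3 + 7×1 + 7×1 = 135
Proposal E: 9×0 + 6×2 + 9×4 + 5×3 + 4×0 + 6×5 + 7×4 + 7×0 = 121
Proposal F: 9×3 + 6×5 + 9×3 + 5×2 + 4×2 + 6×0 + 7×0 + 7×3 = 123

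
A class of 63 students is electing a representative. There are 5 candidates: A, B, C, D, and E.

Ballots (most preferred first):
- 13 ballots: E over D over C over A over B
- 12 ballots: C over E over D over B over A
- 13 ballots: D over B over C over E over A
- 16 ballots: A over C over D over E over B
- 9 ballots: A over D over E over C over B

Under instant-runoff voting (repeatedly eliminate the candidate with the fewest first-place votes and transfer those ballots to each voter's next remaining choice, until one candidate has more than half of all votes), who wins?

Round 1: A 25, B 0, C 12, D 13, E 13. B eliminated.
Round 2: A 25, C 12, D 13, E 13. C eliminated.
Round 3: A 25, D 13, E 25. D eliminated.
Round 4: A 25, E 38. E has a majority (≥32).

E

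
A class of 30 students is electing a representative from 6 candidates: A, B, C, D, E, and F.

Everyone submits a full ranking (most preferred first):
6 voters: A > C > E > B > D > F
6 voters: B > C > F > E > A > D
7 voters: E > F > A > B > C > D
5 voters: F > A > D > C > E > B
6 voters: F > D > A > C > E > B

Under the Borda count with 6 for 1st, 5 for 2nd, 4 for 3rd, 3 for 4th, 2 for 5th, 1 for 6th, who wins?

A: 6×6 + 6×2 + 7×4 + 5×5 + 6×4 = 125
B: 6×3 + 6×6 + 7×3 + 5×1 + 6×1 = 86
C: 6×5 + 6×5 + 7×2 + 5×3 + 6×3 = 107
D: 6×2 + 6×1 + 7×1 + 5×4 + 6×5 = 75
E: 6×4 + 6×3 + 7×6 + 5×2 + 6×2 = 106
F: 6×1 + 6×4 + 7×5 + 5×6 + 6×6 = 131

F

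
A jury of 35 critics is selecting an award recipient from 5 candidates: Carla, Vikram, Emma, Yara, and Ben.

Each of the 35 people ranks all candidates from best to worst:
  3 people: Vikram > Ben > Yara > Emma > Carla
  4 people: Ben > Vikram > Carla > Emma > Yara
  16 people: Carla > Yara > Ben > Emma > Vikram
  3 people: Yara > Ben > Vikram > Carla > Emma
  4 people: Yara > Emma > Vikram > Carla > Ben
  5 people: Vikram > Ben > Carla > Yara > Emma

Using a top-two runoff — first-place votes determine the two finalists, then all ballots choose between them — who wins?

Round 1 first-place votes: Carla 16, Vikram 8, Emma 0, Yara 7, Ben 4. Carla and Vikram advance.
Runoff: Carla is ranked above Vikram on 16 ballots, Vikram above Carla on 19.

Vikram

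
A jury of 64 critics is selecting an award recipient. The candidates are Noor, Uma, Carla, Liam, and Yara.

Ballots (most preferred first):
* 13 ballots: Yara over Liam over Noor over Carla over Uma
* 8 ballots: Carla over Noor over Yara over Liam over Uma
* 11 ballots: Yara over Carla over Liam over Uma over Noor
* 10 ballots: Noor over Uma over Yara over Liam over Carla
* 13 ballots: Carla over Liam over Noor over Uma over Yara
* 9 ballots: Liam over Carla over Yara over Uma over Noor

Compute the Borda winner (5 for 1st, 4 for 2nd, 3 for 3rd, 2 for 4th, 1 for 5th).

Noor: 13×3 + 8×4 + 11×1 + 10×5 + 13×3 + 9×1 = 180
Uma: 13×1 + 8×1 + 11×2 + 10×4 + 13×2 + 9×2 = 127
Carla: 13×2 + 8×5 + 11×4 + 10×1 + 13×5 + 9×4 = 221
Liam: 13×4 + 8×2 + 11×3 + 10×2 + 13×4 + 9×5 = 218
Yara: 13×5 + 8×3 + 11×5 + 10×3 + 13×1 + 9×3 = 214

Carla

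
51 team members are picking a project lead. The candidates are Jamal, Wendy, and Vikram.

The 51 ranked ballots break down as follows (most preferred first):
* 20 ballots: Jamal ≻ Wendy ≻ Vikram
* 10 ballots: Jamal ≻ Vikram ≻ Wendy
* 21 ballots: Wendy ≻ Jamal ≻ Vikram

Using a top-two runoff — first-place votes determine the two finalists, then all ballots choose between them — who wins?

Jamal

Round 1 first-place votes: Jamal 30, Wendy 21, Vikram 0. Jamal and Wendy advance.
Runoff: Jamal is ranked above Wendy on 30 ballots, Wendy above Jamal on 21.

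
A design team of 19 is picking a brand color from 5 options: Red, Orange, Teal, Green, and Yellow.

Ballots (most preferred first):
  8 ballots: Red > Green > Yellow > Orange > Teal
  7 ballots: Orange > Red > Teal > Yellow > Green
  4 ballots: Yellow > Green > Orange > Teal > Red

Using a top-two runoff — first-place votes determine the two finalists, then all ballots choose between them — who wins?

Orange

Round 1 first-place votes: Red 8, Orange 7, Teal 0, Green 0, Yellow 4. Red and Orange advance.
Runoff: Red is ranked above Orange on 8 ballots, Orange above Red on 11.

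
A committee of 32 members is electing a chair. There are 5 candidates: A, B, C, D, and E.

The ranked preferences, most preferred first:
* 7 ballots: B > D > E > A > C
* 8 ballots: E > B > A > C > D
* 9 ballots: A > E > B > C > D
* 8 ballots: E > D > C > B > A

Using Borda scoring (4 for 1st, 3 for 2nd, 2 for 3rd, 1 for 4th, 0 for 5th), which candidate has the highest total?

E

A: 7×1 + 8×2 + 9×4 + 8×0 = 59
B: 7×4 + 8×3 + 9×2 + 8×1 = 78
C: 7×0 + 8×1 + 9×1 + 8×2 = 33
D: 7×3 + 8×0 + 9×0 + 8×3 = 45
E: 7×2 + 8×4 + 9×3 + 8×4 = 105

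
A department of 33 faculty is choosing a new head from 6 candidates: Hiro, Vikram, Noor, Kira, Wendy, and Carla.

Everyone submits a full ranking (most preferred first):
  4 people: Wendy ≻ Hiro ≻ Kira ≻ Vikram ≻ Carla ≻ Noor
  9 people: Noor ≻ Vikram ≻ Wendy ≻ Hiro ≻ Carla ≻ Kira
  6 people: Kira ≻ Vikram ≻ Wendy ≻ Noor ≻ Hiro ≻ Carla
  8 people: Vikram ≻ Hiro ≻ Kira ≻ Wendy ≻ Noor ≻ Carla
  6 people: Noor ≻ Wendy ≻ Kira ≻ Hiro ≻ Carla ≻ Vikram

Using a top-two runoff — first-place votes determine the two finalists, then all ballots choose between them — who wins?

Vikram

Round 1 first-place votes: Hiro 0, Vikram 8, Noor 15, Kira 6, Wendy 4, Carla 0. Noor and Vikram advance.
Runoff: Noor is ranked above Vikram on 15 ballots, Vikram above Noor on 18.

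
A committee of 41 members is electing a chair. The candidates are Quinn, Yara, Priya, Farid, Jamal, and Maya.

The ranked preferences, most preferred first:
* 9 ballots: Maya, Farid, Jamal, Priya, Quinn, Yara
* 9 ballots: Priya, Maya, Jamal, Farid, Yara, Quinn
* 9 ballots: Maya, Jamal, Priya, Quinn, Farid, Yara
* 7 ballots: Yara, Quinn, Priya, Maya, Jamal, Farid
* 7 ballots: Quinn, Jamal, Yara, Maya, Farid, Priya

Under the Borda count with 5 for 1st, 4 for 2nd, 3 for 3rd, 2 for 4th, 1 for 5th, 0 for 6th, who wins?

Maya

Quinn: 9×1 + 9×0 + 9×2 + 7×4 + 7×5 = 90
Yara: 9×0 + 9×1 + 9×0 + 7×5 + 7×3 = 65
Priya: 9×2 + 9×5 + 9×3 + 7×3 + 7×0 = 111
Farid: 9×4 + 9×2 + 9×1 + 7×0 + 7×1 = 70
Jamal: 9×3 + 9×3 + 9×4 + 7×1 + 7×4 = 125
Maya: 9×5 + 9×4 + 9×5 + 7×2 + 7×2 = 154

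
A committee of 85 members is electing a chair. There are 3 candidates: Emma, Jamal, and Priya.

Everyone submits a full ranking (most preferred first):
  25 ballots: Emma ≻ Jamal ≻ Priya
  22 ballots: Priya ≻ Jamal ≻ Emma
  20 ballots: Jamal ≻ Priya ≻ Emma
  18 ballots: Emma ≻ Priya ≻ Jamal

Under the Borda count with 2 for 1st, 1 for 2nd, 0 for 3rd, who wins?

Emma: 25×2 + 22×0 + 20×0 + 18×2 = 86
Jamal: 25×1 + 22×1 + 20×2 + 18×0 = 87
Priya: 25×0 + 22×2 + 20×1 + 18×1 = 82

Jamal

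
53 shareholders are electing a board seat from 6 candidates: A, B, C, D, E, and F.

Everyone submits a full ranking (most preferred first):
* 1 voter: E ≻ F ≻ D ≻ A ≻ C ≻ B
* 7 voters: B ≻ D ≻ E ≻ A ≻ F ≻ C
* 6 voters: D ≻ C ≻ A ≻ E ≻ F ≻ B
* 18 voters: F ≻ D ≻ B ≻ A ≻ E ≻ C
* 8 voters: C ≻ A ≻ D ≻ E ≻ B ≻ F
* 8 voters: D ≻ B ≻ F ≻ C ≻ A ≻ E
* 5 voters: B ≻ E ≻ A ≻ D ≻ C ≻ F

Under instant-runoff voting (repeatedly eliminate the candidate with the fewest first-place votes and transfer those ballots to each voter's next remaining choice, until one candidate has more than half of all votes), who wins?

Round 1: A 0, B 12, C 8, D 14, E 1, F 18. A eliminated.
Round 2: B 12, C 8, D 14, E 1, F 18. E eliminated.
Round 3: B 12, C 8, D 14, F 19. C eliminated.
Round 4: B 12, D 22, F 19. B eliminated.
Round 5: D 34, F 19. D has a majority (≥27).

D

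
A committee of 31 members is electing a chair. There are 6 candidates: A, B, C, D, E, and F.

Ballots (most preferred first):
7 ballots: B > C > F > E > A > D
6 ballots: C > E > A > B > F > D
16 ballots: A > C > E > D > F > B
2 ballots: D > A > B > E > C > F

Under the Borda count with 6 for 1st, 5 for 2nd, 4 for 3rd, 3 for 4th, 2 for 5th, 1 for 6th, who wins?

C

A: 7×2 + 6×4 + 16×6 + 2×5 = 144
B: 7×6 + 6×3 + 16×1 + 2×4 = 84
C: 7×5 + 6×6 + 16×5 + 2×2 = 155
D: 7×1 + 6×1 + 16×3 + 2×6 = 73
E: 7×3 + 6×5 + 16×4 + 2×3 = 121
F: 7×4 + 6×2 + 16×2 + 2×1 = 74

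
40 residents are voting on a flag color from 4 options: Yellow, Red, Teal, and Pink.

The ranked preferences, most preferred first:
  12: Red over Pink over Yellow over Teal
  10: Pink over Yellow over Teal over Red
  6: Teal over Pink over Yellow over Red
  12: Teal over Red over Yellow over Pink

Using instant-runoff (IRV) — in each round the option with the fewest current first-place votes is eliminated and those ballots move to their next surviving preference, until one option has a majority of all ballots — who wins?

Round 1: Yellow 0, Red 12, Teal 18, Pink 10. Yellow eliminated.
Round 2: Red 12, Teal 18, Pink 10. Pink eliminated.
Round 3: Red 12, Teal 28. Teal has a majority (≥21).

Teal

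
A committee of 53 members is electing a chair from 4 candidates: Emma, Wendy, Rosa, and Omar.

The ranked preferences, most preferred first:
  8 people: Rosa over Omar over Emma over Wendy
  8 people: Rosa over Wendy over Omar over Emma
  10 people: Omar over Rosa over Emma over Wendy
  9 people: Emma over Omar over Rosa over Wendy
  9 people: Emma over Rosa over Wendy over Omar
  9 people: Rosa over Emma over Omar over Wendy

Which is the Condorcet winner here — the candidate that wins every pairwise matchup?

Rosa

Rosa vs Emma: 35–18
Rosa vs Wendy: 53–0
Rosa vs Omar: 34–19
Rosa beats every other candidate.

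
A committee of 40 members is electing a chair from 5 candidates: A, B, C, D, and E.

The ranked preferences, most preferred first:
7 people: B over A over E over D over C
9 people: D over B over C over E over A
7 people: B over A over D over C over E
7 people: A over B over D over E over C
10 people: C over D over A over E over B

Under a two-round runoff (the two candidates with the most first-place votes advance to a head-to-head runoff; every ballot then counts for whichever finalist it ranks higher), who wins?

Round 1 first-place votes: A 7, B 14, C 10, D 9, E 0. B and C advance.
Runoff: B is ranked above C on 30 ballots, C above B on 10.

B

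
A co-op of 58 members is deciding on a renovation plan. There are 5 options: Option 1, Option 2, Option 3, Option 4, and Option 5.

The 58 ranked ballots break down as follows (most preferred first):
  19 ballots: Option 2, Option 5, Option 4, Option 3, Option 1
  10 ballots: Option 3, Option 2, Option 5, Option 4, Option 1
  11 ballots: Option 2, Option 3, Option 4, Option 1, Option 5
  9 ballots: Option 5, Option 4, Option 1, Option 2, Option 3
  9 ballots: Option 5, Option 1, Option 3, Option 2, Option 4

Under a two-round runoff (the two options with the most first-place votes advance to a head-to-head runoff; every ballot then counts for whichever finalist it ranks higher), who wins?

Option 2

Round 1 first-place votes: Option 1 0, Option 2 30, Option 3 10, Option 4 0, Option 5 18. Option 2 and Option 5 advance.
Runoff: Option 2 is ranked above Option 5 on 40 ballots, Option 5 above Option 2 on 18.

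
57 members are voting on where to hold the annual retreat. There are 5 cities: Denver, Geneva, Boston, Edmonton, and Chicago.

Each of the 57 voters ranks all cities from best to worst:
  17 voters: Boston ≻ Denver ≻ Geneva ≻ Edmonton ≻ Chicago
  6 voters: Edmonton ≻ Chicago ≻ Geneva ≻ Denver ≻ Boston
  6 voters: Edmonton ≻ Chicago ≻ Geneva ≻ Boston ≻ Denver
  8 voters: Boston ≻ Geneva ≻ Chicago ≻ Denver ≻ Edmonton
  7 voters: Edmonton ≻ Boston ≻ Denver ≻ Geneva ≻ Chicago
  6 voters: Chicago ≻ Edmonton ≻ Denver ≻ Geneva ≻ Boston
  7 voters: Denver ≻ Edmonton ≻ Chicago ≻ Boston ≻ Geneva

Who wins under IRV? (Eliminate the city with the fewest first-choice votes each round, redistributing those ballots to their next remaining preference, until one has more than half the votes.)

Edmonton

Round 1: Denver 7, Geneva 0, Boston 25, Edmonton 19, Chicago 6. Geneva eliminated.
Round 2: Denver 7, Boston 25, Edmonton 19, Chicago 6. Chicago eliminated.
Round 3: Denver 7, Boston 25, Edmonton 25. Denver eliminated.
Round 4: Boston 25, Edmonton 32. Edmonton has a majority (≥29).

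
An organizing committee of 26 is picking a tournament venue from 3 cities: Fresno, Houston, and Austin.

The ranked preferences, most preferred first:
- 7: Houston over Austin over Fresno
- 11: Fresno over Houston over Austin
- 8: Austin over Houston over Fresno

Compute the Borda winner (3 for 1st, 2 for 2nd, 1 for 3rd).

Houston

Fresno: 7×1 + 11×3 + 8×1 = 48
Houston: 7×3 + 11×2 + 8×2 = 59
Austin: 7×2 + 11×1 + 8×3 = 49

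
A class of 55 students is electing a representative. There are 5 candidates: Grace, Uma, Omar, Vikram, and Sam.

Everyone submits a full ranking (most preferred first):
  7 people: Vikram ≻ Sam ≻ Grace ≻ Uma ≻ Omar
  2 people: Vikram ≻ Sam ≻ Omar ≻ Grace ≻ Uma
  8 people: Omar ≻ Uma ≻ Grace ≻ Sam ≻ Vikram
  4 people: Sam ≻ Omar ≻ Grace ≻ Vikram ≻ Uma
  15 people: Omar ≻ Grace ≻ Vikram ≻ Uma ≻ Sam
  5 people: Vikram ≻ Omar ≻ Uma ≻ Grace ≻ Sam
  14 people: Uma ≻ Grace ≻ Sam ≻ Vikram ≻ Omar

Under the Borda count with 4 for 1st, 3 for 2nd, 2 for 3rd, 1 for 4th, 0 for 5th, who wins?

Grace: 7×2 + 2×1 + 8×2 + 4×2 + 15×3 + 5×1 + 14×3 = 132
Uma: 7×1 + 2×0 + 8×3 + 4×0 + 15×1 + 5×2 + 14×4 = 112
Omar: 7×0 + 2×2 + 8×4 + 4×3 + 15×4 + 5×3 + 14×0 = 123
Vikram: 7×4 + 2×4 + 8×0 + 4×1 + 15×2 + 5×4 + 14×1 = 104
Sam: 7×3 + 2×3 + 8×1 + 4×4 + 15×0 + 5×0 + 14×2 = 79

Grace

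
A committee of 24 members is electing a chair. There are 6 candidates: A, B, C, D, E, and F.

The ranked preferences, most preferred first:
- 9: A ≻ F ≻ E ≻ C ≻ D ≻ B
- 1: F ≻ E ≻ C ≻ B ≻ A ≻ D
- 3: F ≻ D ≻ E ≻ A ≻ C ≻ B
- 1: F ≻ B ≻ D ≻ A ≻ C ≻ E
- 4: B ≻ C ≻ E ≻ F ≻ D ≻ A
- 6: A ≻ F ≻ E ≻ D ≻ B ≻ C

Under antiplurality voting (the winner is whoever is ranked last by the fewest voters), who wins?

Last-place votes: A 4, B 12, C 6, D 1, E 1, F 0.

F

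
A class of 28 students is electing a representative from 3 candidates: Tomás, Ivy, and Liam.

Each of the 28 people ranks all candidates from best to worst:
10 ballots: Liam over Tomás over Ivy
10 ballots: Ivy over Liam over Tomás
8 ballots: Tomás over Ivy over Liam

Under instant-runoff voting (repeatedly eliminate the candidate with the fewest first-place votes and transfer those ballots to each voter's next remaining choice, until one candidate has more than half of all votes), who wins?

Round 1: Tomás 8, Ivy 10, Liam 10. Tomás eliminated.
Round 2: Ivy 18, Liam 10. Ivy has a majority (≥15).

Ivy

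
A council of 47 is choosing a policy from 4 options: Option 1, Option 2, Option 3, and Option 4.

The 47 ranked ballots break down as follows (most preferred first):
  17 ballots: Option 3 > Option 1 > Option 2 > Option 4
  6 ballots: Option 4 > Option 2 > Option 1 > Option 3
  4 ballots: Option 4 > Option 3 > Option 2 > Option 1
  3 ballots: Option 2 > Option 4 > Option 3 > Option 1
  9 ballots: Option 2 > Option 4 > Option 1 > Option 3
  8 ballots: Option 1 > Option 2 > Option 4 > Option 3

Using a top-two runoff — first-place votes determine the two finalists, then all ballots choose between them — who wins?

Round 1 first-place votes: Option 1 8, Option 2 12, Option 3 17, Option 4 10. Option 3 and Option 2 advance.
Runoff: Option 3 is ranked above Option 2 on 21 ballots, Option 2 above Option 3 on 26.

Option 2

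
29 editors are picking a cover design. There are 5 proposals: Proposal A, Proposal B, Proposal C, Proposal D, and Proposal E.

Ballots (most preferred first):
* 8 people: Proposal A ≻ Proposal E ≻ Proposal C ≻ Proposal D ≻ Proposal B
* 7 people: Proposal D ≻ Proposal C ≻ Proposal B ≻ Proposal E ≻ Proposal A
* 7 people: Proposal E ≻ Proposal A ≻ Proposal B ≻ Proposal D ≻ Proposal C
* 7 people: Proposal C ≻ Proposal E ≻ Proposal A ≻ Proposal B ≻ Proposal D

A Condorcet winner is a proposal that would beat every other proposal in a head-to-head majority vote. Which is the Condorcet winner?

Proposal E vs Proposal A: 21–8
Proposal E vs Proposal B: 22–7
Proposal E vs Proposal C: 15–14
Proposal E vs Proposal D: 22–7
Proposal E beats every other proposal.

Proposal E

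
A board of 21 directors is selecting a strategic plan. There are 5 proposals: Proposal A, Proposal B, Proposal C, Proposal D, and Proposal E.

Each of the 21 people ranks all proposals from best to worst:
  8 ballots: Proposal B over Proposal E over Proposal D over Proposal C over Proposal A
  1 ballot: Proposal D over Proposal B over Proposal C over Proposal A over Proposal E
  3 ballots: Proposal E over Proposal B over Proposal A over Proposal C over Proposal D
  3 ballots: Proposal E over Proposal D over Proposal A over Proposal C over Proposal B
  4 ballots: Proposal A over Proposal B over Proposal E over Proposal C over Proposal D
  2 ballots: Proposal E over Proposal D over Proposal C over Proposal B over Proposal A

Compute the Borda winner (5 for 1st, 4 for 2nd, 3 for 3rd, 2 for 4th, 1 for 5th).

Proposal A: 8×1 + 1×2 + 3×3 + 3×3 + 4×5 + 2×1 = 50
Proposal B: 8×5 + 1×4 + 3×4 + 3×1 + 4×4 + 2×2 = 79
Proposal C: 8×2 + 1×3 + 3×2 + 3×2 + 4×2 + 2×3 = 45
Proposal D: 8×3 + 1×5 + 3×1 + 3×4 + 4×1 + 2×4 = 56
Proposal E: 8×4 + 1×1 + 3×5 + 3×5 + 4×3 + 2×5 = 85

Proposal E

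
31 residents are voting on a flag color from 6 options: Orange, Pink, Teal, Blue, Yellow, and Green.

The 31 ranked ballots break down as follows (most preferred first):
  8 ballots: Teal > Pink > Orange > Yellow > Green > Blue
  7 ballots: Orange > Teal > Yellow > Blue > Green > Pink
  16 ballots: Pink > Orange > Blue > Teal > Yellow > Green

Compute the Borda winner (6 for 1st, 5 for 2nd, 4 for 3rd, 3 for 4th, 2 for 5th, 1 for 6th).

Orange: 8×4 + 7×6 + 16×5 = 154
Pink: 8×5 + 7×1 + 16×6 = 143
Teal: 8×6 + 7×5 + 16×3 = 131
Blue: 8×1 + 7×3 + 16×4 = 93
Yellow: 8×3 + 7×4 + 16×2 = 84
Green: 8×2 + 7×2 + 16×1 = 46

Orange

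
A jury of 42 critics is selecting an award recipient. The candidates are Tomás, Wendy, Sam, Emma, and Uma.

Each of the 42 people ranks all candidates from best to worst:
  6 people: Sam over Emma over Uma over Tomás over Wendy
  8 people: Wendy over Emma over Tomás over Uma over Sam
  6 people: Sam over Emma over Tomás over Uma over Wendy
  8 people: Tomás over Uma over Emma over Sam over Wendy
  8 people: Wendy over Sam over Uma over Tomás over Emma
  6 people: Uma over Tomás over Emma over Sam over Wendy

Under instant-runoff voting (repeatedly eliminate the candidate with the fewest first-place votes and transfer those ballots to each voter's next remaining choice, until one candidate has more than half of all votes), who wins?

Tomás

Round 1: Tomás 8, Wendy 16, Sam 12, Emma 0, Uma 6. Emma eliminated.
Round 2: Tomás 8, Wendy 16, Sam 12, Uma 6. Uma eliminated.
Round 3: Tomás 14, Wendy 16, Sam 12. Sam eliminated.
Round 4: Tomás 26, Wendy 16. Tomás has a majority (≥22).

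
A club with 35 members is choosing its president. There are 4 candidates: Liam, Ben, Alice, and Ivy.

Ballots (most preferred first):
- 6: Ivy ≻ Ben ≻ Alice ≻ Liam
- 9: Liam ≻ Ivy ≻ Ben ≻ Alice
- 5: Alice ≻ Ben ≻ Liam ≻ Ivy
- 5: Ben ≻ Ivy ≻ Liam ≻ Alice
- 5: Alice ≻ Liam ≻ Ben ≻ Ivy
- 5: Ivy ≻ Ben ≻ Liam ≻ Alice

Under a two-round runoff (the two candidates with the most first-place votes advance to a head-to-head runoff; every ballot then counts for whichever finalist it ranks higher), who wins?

Round 1 first-place votes: Liam 9, Ben 5, Alice 10, Ivy 11. Ivy and Alice advance.
Runoff: Ivy is ranked above Alice on 25 ballots, Alice above Ivy on 10.

Ivy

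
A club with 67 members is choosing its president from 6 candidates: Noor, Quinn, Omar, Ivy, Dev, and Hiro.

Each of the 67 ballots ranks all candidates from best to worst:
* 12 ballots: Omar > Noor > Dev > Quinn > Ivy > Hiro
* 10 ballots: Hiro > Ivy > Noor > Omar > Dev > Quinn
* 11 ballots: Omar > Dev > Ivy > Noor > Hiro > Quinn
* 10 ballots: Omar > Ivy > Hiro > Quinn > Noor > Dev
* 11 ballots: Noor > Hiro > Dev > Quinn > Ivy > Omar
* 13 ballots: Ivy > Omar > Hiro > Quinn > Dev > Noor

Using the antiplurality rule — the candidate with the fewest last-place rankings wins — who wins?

Last-place votes: Noor 13, Quinn 21, Omar 11, Ivy 0, Dev 10, Hiro 12.

Ivy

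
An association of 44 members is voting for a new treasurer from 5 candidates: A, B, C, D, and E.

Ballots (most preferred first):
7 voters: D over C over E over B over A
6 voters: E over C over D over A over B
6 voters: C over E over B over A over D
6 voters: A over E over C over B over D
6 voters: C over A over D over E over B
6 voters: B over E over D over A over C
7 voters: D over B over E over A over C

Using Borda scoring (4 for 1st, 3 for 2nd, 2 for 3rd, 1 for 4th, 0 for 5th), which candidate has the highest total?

A: 7×0 + 6×1 + 6×1 + 6×4 + 6×3 + 6×1 + 7×1 = 67
B: 7×1 + 6×0 + 6×2 + 6×1 + 6×0 + 6×4 + 7×3 = 70
C: 7×3 + 6×3 + 6×4 + 6×2 + 6×4 + 6×0 + 7×0 = 99
D: 7×4 + 6×2 + 6×0 + 6×0 + 6×2 + 6×2 + 7×4 = 92
E: 7×2 + 6×4 + 6×3 + 6×3 + 6×1 + 6×3 + 7×2 = 112

E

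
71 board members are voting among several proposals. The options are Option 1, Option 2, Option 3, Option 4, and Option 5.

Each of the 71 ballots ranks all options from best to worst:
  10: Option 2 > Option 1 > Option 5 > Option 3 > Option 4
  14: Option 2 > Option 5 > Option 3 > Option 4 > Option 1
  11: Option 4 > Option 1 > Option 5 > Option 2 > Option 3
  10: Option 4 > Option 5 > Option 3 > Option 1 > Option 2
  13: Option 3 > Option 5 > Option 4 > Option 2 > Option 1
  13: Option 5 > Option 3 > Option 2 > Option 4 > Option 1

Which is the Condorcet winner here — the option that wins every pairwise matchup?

Option 5 vs Option 1: 50–21
Option 5 vs Option 2: 47–24
Option 5 vs Option 3: 58–13
Option 5 vs Option 4: 50–21
Option 5 beats every other option.

Option 5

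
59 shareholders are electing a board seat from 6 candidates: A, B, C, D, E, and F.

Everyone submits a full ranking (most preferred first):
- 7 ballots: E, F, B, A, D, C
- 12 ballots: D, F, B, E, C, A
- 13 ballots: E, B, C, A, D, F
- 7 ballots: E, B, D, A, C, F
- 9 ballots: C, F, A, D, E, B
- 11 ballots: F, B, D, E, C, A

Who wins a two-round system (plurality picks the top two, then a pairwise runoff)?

D

Round 1 first-place votes: A 0, B 0, C 9, D 12, E 27, F 11. E and D advance.
Runoff: E is ranked above D on 27 ballots, D above E on 32.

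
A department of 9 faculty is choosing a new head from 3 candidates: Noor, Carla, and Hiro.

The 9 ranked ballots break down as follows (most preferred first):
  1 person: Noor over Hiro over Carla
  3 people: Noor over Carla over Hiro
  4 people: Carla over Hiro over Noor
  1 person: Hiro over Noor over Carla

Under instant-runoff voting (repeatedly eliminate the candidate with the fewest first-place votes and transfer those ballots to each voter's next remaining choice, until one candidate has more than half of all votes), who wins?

Noor

Round 1: Noor 4, Carla 4, Hiro 1. Hiro eliminated.
Round 2: Noor 5, Carla 4. Noor has a majority (≥5).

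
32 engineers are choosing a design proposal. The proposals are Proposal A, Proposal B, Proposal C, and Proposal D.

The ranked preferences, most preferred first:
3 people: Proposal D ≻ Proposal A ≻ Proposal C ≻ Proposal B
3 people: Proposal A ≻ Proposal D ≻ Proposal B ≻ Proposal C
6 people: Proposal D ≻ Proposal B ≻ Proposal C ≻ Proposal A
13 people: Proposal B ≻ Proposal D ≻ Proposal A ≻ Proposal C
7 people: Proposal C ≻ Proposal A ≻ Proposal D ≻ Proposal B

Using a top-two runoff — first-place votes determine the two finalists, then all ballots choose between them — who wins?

Round 1 first-place votes: Proposal A 3, Proposal B 13, Proposal C 7, Proposal D 9. Proposal B and Proposal D advance.
Runoff: Proposal B is ranked above Proposal D on 13 ballots, Proposal D above Proposal B on 19.

Proposal D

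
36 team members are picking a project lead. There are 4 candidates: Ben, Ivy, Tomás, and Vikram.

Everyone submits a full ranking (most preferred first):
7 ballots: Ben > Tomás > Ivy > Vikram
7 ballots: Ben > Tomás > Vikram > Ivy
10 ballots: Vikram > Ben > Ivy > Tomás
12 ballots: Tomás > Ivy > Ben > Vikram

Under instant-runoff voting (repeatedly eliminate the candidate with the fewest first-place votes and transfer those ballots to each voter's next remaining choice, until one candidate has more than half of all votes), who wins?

Ben

Round 1: Ben 14, Ivy 0, Tomás 12, Vikram 10. Ivy eliminated.
Round 2: Ben 14, Tomás 12, Vikram 10. Vikram eliminated.
Round 3: Ben 24, Tomás 12. Ben has a majority (≥19).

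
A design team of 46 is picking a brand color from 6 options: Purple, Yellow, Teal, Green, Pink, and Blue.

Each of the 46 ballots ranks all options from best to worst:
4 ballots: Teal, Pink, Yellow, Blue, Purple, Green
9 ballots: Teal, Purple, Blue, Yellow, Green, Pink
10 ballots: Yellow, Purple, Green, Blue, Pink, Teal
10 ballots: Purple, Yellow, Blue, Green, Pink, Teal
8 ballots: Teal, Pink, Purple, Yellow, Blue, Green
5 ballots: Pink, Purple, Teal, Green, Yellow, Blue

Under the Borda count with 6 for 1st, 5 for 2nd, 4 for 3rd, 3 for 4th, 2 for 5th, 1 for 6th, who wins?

Purple

Purple: 4×2 + 9×5 + 10×5 + 10×6 + 8×4 + 5×5 = 220
Yellow: 4×4 + 9×3 + 10×6 + 10×5 + 8×3 + 5×2 = 187
Teal: 4×6 + 9×6 + 10×1 + 10×1 + 8×6 + 5×4 = 166
Green: 4×1 + 9×2 + 10×4 + 10×3 + 8×1 + 5×3 = 115
Pink: 4×5 + 9×1 + 10×2 + 10×2 + 8×5 + 5×6 = 139
Blue: 4×3 + 9×4 + 10×3 + 10×4 + 8×2 + 5×1 = 139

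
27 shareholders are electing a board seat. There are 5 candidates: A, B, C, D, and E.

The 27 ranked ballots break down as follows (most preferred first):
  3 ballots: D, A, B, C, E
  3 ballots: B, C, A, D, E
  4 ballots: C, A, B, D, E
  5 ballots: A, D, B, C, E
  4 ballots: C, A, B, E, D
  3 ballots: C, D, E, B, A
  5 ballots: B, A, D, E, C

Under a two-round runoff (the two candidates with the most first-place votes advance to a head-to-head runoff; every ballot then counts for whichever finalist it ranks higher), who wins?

B

Round 1 first-place votes: A 5, B 8, C 11, D 3, E 0. C and B advance.
Runoff: C is ranked above B on 11 ballots, B above C on 16.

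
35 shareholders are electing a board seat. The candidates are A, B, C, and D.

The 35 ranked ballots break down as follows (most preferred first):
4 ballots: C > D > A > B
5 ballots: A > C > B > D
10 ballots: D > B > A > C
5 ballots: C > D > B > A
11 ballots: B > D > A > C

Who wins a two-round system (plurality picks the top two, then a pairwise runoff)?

D

Round 1 first-place votes: A 5, B 11, C 9, D 10. B and D advance.
Runoff: B is ranked above D on 16 ballots, D above B on 19.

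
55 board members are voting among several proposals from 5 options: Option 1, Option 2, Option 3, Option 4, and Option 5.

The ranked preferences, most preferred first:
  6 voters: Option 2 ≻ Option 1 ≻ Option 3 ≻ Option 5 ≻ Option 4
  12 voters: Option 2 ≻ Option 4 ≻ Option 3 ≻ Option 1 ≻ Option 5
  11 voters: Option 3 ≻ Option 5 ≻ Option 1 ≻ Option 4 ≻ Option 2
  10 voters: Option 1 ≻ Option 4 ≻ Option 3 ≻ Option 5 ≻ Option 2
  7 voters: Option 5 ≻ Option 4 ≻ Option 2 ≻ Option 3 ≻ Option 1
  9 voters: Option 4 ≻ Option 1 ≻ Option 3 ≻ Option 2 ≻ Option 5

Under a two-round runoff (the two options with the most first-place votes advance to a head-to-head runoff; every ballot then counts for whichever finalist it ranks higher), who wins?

Round 1 first-place votes: Option 1 10, Option 2 18, Option 3 11, Option 4 9, Option 5 7. Option 2 and Option 3 advance.
Runoff: Option 2 is ranked above Option 3 on 25 ballots, Option 3 above Option 2 on 30.

Option 3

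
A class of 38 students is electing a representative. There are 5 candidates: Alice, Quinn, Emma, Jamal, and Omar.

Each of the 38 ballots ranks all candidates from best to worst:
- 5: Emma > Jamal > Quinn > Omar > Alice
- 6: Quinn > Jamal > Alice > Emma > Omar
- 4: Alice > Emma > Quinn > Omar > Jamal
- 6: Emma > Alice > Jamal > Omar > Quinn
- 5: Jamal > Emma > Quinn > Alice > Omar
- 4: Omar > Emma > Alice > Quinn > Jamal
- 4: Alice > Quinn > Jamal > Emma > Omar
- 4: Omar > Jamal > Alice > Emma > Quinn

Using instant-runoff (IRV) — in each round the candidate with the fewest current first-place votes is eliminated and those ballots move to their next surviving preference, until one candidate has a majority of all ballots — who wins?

Emma

Round 1: Alice 8, Quinn 6, Emma 11, Jamal 5, Omar 8. Jamal eliminated.
Round 2: Alice 8, Quinn 6, Emma 16, Omar 8. Quinn eliminated.
Round 3: Alice 14, Emma 16, Omar 8. Omar eliminated.
Round 4: Alice 18, Emma 20. Emma has a majority (≥20).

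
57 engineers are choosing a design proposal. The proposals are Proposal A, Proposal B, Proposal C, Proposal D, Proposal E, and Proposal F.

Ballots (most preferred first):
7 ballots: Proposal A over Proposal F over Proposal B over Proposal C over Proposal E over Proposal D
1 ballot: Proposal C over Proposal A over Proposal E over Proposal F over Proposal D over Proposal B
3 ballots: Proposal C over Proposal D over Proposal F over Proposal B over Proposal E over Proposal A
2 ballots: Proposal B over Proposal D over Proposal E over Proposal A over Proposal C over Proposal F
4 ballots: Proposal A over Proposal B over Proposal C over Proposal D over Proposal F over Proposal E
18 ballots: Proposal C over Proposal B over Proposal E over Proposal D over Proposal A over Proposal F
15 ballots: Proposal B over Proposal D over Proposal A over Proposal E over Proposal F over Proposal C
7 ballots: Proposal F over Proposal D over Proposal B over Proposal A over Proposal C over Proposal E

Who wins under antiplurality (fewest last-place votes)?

Last-place votes: Proposal A 3, Proposal B 1, Proposal C 15, Proposal D 7, Proposal E 11, Proposal F 20.

Proposal B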